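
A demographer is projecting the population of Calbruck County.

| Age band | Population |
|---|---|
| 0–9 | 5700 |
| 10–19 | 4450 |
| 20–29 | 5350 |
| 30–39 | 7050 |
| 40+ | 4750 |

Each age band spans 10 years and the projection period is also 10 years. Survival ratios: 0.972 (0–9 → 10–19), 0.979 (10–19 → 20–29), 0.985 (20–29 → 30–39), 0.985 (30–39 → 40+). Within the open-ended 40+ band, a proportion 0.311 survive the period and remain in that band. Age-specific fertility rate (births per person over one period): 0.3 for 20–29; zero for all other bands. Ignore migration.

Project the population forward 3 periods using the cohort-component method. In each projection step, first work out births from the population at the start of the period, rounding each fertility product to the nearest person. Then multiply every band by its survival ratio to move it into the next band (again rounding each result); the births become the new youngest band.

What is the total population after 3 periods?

(Groups numbered youngest = 1 to oldest = 5.)
Period 1.
Births: 5350 * 0.3 = 1605
Group 2: 5700 * 0.972 = 5540
Group 3: 4450 * 0.979 = 4357
Group 4: 5350 * 0.985 = 5270
Group 5: 7050 * 0.985 + 4750 * 0.311 = 6944 + 1477 = 8421
Giving 1605 / 5540 / 4357 / 5270 / 8421.
Period 2.
Births: 4357 * 0.3 = 1307
Group 2: 1605 * 0.972 = 1560
Group 3: 5540 * 0.979 = 5424
Group 4: 4357 * 0.985 = 4292
Group 5: 5270 * 0.985 + 8421 * 0.311 = 5191 + 2619 = 7810
Giving 1307 / 1560 / 5424 / 4292 / 7810.
Period 3.
Births: 5424 * 0.3 = 1627
Group 2: 1307 * 0.972 = 1270
Group 3: 1560 * 0.979 = 1527
Group 4: 5424 * 0.985 = 5343
Group 5: 4292 * 0.985 + 7810 * 0.311 = 4228 + 2429 = 6657
Giving 1627 / 1270 / 1527 / 5343 / 6657.
Total after period 3: 1627 + 1270 + 1527 + 5343 + 6657 = 16424

16424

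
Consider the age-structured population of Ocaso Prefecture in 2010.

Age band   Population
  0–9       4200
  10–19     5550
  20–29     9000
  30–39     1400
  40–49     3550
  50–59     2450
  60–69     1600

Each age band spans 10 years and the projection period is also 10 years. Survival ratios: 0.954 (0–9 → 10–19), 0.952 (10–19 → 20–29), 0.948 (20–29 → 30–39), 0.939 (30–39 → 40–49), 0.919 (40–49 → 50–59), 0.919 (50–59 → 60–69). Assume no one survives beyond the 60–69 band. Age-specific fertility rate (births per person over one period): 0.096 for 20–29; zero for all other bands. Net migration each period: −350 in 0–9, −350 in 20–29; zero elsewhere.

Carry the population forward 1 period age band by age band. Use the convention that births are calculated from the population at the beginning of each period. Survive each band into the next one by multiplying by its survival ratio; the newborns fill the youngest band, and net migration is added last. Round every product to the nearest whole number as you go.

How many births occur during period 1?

864

Let band 1 be 0–9 through band 7 = 60–69.
Period 1:
Births: 9000 * 0.096 = 864
Band 2: 4200 * 0.954 = 4007
Band 3: 5550 * 0.952 = 5284
Band 4: 9000 * 0.948 = 8532
Band 5: 1400 * 0.939 = 1315
Band 6: 3550 * 0.919 = 3262
Band 7: 2450 * 0.919 = 2252
Net migration: Band 1 − 350 → 514; Band 3 − 350 → 4934
Population now: 0–9=514, 10–19=4007, 20–29=4934, 30–39=8532, 40–49=1315, 50–59=3262, 60–69=2252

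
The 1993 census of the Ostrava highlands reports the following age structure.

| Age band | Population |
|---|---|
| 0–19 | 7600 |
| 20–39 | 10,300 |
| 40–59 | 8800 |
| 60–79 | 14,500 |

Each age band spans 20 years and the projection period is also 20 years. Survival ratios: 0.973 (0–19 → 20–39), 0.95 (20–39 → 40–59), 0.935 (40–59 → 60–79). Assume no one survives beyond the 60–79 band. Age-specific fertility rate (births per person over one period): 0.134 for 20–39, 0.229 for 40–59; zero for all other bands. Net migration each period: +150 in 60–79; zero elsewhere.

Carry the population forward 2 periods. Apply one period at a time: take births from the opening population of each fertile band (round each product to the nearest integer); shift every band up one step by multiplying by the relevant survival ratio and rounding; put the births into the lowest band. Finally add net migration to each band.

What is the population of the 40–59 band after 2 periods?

7025

Period 1:
Births: 10300 * 0.134 = 1380  |  8800 * 0.229 = 2015 — total 3395
20–39: 7600 * 0.973 = 7395
40–59: 10300 * 0.95 = 9785
60–79: 8800 * 0.935 = 8228
Net migration: 60–79 + 150 → 8378
End of period: [3395, 7395, 9785, 8378]
Period 2:
Births: 7395 * 0.134 = 991  |  9785 * 0.229 = 2241 — total 3232
20–39: 3395 * 0.973 = 3303
40–59: 7395 * 0.95 = 7025
60–79: 9785 * 0.935 = 9149
Net migration: 60–79 + 150 → 9299
End of period: [3232, 3303, 7025, 9299]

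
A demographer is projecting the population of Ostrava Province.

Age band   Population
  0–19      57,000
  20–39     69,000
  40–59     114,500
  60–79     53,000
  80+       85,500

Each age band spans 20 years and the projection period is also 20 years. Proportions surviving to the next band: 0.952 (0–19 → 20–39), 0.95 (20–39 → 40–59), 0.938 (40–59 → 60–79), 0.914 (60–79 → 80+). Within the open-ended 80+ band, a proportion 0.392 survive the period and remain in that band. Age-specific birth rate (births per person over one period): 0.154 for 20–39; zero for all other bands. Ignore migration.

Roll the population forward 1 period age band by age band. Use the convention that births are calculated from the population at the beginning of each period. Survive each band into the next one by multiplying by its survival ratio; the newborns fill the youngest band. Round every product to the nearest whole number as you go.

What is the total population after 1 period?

319799

After projecting period 1:
Births: 69000 * 0.154 = 10626
20–39: 57000 * 0.952 = 54264
40–59: 69000 * 0.95 = 65550
60–79: 114500 * 0.938 = 107401
80+: 53000 * 0.914 + 85500 * 0.392 = 48442 + 33516 = 81958
Population now: 0–19=10626, 20–39=54264, 40–59=65550, 60–79=107401, 80+=81958
Total after period 1: 10626 + 54264 + 65550 + 107401 + 81958 = 319799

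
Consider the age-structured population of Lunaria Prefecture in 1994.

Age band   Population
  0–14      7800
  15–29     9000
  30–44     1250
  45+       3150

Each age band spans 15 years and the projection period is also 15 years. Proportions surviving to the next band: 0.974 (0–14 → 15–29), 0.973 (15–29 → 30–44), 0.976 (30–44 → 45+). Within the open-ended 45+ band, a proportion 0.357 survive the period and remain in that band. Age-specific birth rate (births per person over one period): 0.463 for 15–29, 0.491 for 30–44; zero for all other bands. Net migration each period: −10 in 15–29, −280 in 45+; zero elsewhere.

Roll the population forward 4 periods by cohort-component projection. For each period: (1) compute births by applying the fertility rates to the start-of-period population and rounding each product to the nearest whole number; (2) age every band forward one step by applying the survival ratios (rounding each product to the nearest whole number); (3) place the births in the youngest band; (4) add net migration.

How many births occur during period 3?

Call the groups 1 to 4, youngest first.
After projecting period 1:
Births: 9000 * 0.463 = 4167  |  1250 * 0.491 = 614 → 4781
Group 2: 7800 * 0.974 = 7597
Group 3: 9000 * 0.973 = 8757
Group 4: 1250 * 0.976 + 3150 * 0.357 = 1220 + 1125 = 2345
Net migration: Group 2 − 10 → 7587; Group 4 − 280 → 2065
End of period: [4781, 7587, 8757, 2065]
After projecting period 2:
Births: 7587 * 0.463 = 3513  |  8757 * 0.491 = 4300 → 7813
Group 2: 4781 * 0.974 = 4657
Group 3: 7587 * 0.973 = 7382
Group 4: 8757 * 0.976 + 2065 * 0.357 = 8547 + 737 = 9284
Net migration: Group 2 − 10 → 4647; Group 4 − 280 → 9004
End of period: [7813, 4647, 7382, 9004]
After projecting period 3:
Births: 4647 * 0.463 = 2152  |  7382 * 0.491 = 3625 → 5777
Group 2: 7813 * 0.974 = 7610
Group 3: 4647 * 0.973 = 4522
Group 4: 7382 * 0.976 + 9004 * 0.357 = 7205 + 3214 = 10419
Net migration: Group 2 − 10 → 7600; Group 4 − 280 → 10139
End of period: [5777, 7600, 4522, 10139]

5777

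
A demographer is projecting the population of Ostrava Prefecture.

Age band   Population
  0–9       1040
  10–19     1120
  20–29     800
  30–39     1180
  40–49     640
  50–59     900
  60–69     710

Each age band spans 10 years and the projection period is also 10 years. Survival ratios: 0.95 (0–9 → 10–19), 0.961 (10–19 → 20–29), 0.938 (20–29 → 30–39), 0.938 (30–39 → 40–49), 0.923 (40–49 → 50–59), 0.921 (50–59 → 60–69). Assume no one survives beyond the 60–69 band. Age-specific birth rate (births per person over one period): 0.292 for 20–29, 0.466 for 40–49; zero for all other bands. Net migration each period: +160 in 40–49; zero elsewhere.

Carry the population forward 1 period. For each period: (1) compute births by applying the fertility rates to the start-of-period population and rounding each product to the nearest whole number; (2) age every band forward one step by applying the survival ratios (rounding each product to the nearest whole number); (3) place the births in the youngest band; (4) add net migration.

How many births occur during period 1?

After projecting period 1:
Births: 800 × 0.292 = 234 ; 640 × 0.466 = 298 — total 532
10–19: 1040 × 0.95 = 988
20–29: 1120 × 0.961 = 1076
30–39: 800 × 0.938 = 750
40–49: 1180 × 0.938 = 1107
50–59: 640 × 0.923 = 591
60–69: 900 × 0.921 = 829
Net migration: 40–49 + 160 → 1267
End of period: [532, 988, 1076, 750, 1267, 591, 829]

532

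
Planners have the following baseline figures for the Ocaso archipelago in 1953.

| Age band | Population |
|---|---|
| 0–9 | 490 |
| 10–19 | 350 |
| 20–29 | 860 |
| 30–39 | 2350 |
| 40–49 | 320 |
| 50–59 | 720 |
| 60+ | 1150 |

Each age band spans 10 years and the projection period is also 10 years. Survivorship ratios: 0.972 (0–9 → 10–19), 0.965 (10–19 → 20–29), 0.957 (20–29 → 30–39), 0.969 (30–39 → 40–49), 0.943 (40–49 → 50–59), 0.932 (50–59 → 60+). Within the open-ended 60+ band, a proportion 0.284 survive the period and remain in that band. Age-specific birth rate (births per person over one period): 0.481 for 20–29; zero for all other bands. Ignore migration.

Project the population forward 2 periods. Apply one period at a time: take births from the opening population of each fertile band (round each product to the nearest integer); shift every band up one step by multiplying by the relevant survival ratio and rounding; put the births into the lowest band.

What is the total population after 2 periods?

4855

Let band 1 be 0–9 through band 7 = 60+.
Period 1.
Births: 860 * 0.481 = 414
Band 2: 490 * 0.972 = 476
Band 3: 350 * 0.965 = 338
Band 4: 860 * 0.957 = 823
Band 5: 2350 * 0.969 = 2277
Band 6: 320 * 0.943 = 302
Band 7: 720 * 0.932 + 1150 * 0.284 = 671 + 327 = 998
End of period: [414, 476, 338, 823, 2277, 302, 998]
Period 2.
Births: 338 * 0.481 = 163
Band 2: 414 * 0.972 = 402
Band 3: 476 * 0.965 = 459
Band 4: 338 * 0.957 = 323
Band 5: 823 * 0.969 = 797
Band 6: 2277 * 0.943 = 2147
Band 7: 302 * 0.932 + 998 * 0.284 = 281 + 283 = 564
End of period: [163, 402, 459, 323, 797, 2147, 564]
Total after period 2: 163 + 402 + 459 + 323 + 797 + 2147 + 564 = 4855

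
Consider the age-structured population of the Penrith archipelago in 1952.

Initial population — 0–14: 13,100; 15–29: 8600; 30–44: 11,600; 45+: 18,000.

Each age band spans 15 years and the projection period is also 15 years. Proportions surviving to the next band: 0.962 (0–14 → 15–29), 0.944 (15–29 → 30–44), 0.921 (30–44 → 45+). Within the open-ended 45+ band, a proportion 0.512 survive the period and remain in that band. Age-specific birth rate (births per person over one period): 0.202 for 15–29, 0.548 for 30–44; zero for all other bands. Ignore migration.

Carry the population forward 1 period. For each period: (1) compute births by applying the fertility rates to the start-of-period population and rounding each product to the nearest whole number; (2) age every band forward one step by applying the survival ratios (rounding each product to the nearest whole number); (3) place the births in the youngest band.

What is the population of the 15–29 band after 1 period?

Call the bands 1 to 4, youngest first.
— Period 1 —
Births: 8600 × 0.202 = 1737  |  11600 × 0.548 = 6357 — total 8094
Band 2: 13100 × 0.962 = 12602
Band 3: 8600 × 0.944 = 8118
Band 4: 11600 × 0.921 + 18000 × 0.512 = 10684 + 9216 = 19900
Population now: 0–14=8094, 15–29=12602, 30–44=8118, 45+=19900

12602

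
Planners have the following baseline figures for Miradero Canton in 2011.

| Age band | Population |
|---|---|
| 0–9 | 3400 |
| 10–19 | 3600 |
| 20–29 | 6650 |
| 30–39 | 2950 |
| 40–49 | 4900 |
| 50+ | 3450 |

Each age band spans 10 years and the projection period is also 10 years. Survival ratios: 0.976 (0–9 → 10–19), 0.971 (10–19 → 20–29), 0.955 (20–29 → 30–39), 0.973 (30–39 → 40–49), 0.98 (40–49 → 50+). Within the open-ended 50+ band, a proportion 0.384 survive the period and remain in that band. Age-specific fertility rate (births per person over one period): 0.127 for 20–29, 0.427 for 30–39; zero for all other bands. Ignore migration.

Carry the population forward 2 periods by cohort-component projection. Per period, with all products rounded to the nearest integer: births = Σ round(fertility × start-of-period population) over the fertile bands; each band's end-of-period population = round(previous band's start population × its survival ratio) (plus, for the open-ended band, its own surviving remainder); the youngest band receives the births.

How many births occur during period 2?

Let band 1 be 0–9 through band 6 = 50+.
— Period 1 —
Births: 6650 × 0.127 = 845  |  2950 × 0.427 = 1260 — total 2105
Band 2: 3400 × 0.976 = 3318
Band 3: 3600 × 0.971 = 3496
Band 4: 6650 × 0.955 = 6351
Band 5: 2950 × 0.973 = 2870
Band 6: 4900 × 0.98 + 3450 × 0.384 = 4802 + 1325 = 6127
End of period: [2105, 3318, 3496, 6351, 2870, 6127]
— Period 2 —
Births: 3496 × 0.127 = 444  |  6351 × 0.427 = 2712 — total 3156
Band 2: 2105 × 0.976 = 2054
Band 3: 3318 × 0.971 = 3222
Band 4: 3496 × 0.955 = 3339
Band 5: 6351 × 0.973 = 6180
Band 6: 2870 × 0.98 + 6127 × 0.384 = 2813 + 2353 = 5166
End of period: [3156, 2054, 3222, 3339, 6180, 5166]

3156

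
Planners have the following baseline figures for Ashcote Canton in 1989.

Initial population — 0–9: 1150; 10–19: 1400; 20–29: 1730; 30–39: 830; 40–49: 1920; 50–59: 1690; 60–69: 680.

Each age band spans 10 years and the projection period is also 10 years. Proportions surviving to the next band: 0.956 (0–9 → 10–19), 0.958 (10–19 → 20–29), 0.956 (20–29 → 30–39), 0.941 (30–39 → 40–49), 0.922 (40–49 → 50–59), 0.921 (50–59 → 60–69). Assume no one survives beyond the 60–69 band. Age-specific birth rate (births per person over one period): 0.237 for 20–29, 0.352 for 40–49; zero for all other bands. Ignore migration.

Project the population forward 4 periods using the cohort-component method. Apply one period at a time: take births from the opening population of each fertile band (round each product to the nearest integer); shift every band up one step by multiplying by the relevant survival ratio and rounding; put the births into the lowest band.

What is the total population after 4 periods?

[period 1]
Births: 1730 × 0.237 = 410, 1920 × 0.352 = 676 → 1086
10–19: 1150 × 0.956 = 1099
20–29: 1400 × 0.958 = 1341
30–39: 1730 × 0.956 = 1654
40–49: 830 × 0.941 = 781
50–59: 1920 × 0.922 = 1770
60–69: 1690 × 0.921 = 1556
End of period: [1086, 1099, 1341, 1654, 781, 1770, 1556]
[period 2]
Births: 1341 × 0.237 = 318, 781 × 0.352 = 275 → 593
10–19: 1086 × 0.956 = 1038
20–29: 1099 × 0.958 = 1053
30–39: 1341 × 0.956 = 1282
40–49: 1654 × 0.941 = 1556
50–59: 781 × 0.922 = 720
60–69: 1770 × 0.921 = 1630
End of period: [593, 1038, 1053, 1282, 1556, 720, 1630]
[period 3]
Births: 1053 × 0.237 = 250, 1556 × 0.352 = 548 → 798
10–19: 593 × 0.956 = 567
20–29: 1038 × 0.958 = 994
30–39: 1053 × 0.956 = 1007
40–49: 1282 × 0.941 = 1206
50–59: 1556 × 0.922 = 1435
60–69: 720 × 0.921 = 663
End of period: [798, 567, 994, 1007, 1206, 1435, 663]
[period 4]
Births: 994 × 0.237 = 236, 1206 × 0.352 = 425 → 661
10–19: 798 × 0.956 = 763
20–29: 567 × 0.958 = 543
30–39: 994 × 0.956 = 950
40–49: 1007 × 0.941 = 948
50–59: 1206 × 0.922 = 1112
60–69: 1435 × 0.921 = 1322
End of period: [661, 763, 543, 950, 948, 1112, 1322]
Total after period 4: 661 + 763 + 543 + 950 + 948 + 1112 + 1322 = 6299

6299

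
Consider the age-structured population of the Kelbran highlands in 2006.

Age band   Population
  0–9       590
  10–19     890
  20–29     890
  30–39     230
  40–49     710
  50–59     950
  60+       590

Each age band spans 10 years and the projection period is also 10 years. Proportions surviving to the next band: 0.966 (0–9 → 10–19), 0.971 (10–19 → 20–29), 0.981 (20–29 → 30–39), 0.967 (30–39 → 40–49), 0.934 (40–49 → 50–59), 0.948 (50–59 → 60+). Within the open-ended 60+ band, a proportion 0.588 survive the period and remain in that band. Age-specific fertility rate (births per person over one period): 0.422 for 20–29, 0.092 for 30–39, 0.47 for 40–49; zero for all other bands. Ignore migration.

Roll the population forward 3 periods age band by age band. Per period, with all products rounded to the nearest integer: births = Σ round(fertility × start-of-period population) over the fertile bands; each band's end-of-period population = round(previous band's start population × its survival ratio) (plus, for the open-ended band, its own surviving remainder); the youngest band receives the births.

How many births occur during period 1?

After projecting period 1:
Births: 890 * 0.422 = 376, 230 * 0.092 = 21, 710 * 0.47 = 334 — total 731
10–19: 590 * 0.966 = 570
20–29: 890 * 0.971 = 864
30–39: 890 * 0.981 = 873
40–49: 230 * 0.967 = 222
50–59: 710 * 0.934 = 663
60+: 950 * 0.948 + 590 * 0.588 = 901 + 347 = 1248
End of period: [731, 570, 864, 873, 222, 663, 1248]

731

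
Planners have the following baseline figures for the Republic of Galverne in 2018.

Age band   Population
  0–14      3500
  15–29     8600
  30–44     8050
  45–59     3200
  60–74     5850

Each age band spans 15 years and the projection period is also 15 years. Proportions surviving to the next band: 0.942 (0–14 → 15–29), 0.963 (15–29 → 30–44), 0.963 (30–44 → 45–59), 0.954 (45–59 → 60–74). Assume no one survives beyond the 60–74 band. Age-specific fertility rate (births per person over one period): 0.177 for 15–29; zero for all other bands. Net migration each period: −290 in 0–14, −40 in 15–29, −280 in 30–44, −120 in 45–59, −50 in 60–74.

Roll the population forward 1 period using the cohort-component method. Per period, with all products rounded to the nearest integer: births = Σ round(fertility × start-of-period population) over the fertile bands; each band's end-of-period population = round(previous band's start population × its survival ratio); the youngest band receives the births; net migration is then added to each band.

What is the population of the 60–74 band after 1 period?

Call the groups 1 to 5, youngest first.
Period 1.
Births: 8600 × 0.177 = 1522
Group 2: 3500 × 0.942 = 3297
Group 3: 8600 × 0.963 = 8282
Group 4: 8050 × 0.963 = 7752
Group 5: 3200 × 0.954 = 3053
Net migration: Group 1 − 290 → 1232; Group 2 − 40 → 3257; Group 3 − 280 → 8002; Group 4 − 120 → 7632; Group 5 − 50 → 3003
Giving 1232 / 3257 / 8002 / 7632 / 3003.

3003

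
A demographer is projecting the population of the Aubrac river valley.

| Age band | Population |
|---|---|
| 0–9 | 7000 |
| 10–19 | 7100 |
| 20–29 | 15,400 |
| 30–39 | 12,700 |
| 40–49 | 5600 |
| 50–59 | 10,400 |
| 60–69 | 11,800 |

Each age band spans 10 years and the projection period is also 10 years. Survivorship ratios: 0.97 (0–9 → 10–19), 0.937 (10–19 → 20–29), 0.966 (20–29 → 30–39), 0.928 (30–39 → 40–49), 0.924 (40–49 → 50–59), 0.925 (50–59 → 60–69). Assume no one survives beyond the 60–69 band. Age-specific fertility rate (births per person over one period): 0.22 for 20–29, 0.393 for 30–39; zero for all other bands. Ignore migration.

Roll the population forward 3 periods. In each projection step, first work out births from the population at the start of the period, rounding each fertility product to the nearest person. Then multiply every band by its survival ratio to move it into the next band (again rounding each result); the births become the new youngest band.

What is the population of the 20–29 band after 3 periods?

Let band 1 be 0–9 through band 7 = 60–69.
[period 1]
Births: 15400 × 0.22 = 3388 ; 12700 × 0.393 = 4991 — total 8379
Band 2: 7000 × 0.97 = 6790
Band 3: 7100 × 0.937 = 6653
Band 4: 15400 × 0.966 = 14876
Band 5: 12700 × 0.928 = 11786
Band 6: 5600 × 0.924 = 5174
Band 7: 10400 × 0.925 = 9620
Population now: 0–9=8379, 10–19=6790, 20–29=6653, 30–39=14876, 40–49=11786, 50–59=5174, 60–69=9620
[period 2]
Births: 6653 × 0.22 = 1464 ; 14876 × 0.393 = 5846 — total 7310
Band 2: 8379 × 0.97 = 8128
Band 3: 6790 × 0.937 = 6362
Band 4: 6653 × 0.966 = 6427
Band 5: 14876 × 0.928 = 13805
Band 6: 11786 × 0.924 = 10890
Band 7: 5174 × 0.925 = 4786
Population now: 0–9=7310, 10–19=8128, 20–29=6362, 30–39=6427, 40–49=13805, 50–59=10890, 60–69=4786
[period 3]
Births: 6362 × 0.22 = 1400 ; 6427 × 0.393 = 2526 — total 3926
Band 2: 7310 × 0.97 = 7091
Band 3: 8128 × 0.937 = 7616
Band 4: 6362 × 0.966 = 6146
Band 5: 6427 × 0.928 = 5964
Band 6: 13805 × 0.924 = 12756
Band 7: 10890 × 0.925 = 10073
Population now: 0–9=3926, 10–19=7091, 20–29=7616, 30–39=6146, 40–49=5964, 50–59=12756, 60–69=10073

7616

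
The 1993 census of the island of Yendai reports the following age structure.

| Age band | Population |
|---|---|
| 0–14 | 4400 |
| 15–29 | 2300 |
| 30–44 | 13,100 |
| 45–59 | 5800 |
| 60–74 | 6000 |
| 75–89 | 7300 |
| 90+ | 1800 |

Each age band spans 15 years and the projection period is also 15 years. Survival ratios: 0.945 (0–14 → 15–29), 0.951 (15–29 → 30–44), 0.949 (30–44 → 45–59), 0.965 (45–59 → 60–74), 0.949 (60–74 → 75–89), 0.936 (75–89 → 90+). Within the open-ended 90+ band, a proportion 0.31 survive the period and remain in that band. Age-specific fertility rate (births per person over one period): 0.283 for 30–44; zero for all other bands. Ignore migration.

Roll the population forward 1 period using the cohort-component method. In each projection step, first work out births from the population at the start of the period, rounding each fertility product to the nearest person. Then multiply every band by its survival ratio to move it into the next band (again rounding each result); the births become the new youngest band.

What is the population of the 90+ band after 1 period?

7391

Let band 1 be 0–14 through band 7 = 90+.
[period 1]
Births: 13100 * 0.283 = 3707
Band 2: 4400 * 0.945 = 4158
Band 3: 2300 * 0.951 = 2187
Band 4: 13100 * 0.949 = 12432
Band 5: 5800 * 0.965 = 5597
Band 6: 6000 * 0.949 = 5694
Band 7: 7300 * 0.936 + 1800 * 0.31 = 6833 + 558 = 7391
Population now: 0–14=3707, 15–29=4158, 30–44=2187, 45–59=12432, 60–74=5597, 75–89=5694, 90+=7391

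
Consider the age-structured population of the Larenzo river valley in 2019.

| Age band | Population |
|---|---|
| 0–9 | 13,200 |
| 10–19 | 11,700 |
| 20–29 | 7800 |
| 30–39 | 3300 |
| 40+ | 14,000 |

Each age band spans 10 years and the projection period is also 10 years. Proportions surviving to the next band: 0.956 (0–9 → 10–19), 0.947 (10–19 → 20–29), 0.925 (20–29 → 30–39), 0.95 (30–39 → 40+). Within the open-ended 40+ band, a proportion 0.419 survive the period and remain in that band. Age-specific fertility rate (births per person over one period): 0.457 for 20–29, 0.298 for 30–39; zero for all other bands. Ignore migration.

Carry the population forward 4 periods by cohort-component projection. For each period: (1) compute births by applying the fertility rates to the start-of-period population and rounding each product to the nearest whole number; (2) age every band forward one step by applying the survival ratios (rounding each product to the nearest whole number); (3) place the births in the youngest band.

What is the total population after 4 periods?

Call the bands 1 to 5, youngest first.
Period 1.
Births: 7800 * 0.457 = 3565  |  3300 * 0.298 = 983 — total 4548
Band 2: 13200 * 0.956 = 12619
Band 3: 11700 * 0.947 = 11080
Band 4: 7800 * 0.925 = 7215
Band 5: 3300 * 0.95 + 14000 * 0.419 = 3135 + 5866 = 9001
Population now: 0–9=4548, 10–19=12619, 20–29=11080, 30–39=7215, 40+=9001
Period 2.
Births: 11080 * 0.457 = 5064  |  7215 * 0.298 = 2150 — total 7214
Band 2: 4548 * 0.956 = 4348
Band 3: 12619 * 0.947 = 11950
Band 4: 11080 * 0.925 = 10249
Band 5: 7215 * 0.95 + 9001 * 0.419 = 6854 + 3771 = 10625
Population now: 0–9=7214, 10–19=4348, 20–29=11950, 30–39=10249, 40+=10625
Period 3.
Births: 11950 * 0.457 = 5461  |  10249 * 0.298 = 3054 — total 8515
Band 2: 7214 * 0.956 = 6897
Band 3: 4348 * 0.947 = 4118
Band 4: 11950 * 0.925 = 11054
Band 5: 10249 * 0.95 + 10625 * 0.419 = 9737 + 4452 = 14189
Population now: 0–9=8515, 10–19=6897, 20–29=4118, 30–39=11054, 40+=14189
Period 4.
Births: 4118 * 0.457 = 1882  |  11054 * 0.298 = 3294 — total 5176
Band 2: 8515 * 0.956 = 8140
Band 3: 6897 * 0.947 = 6531
Band 4: 4118 * 0.925 = 3809
Band 5: 11054 * 0.95 + 14189 * 0.419 = 10501 + 5945 = 16446
Population now: 0–9=5176, 10–19=8140, 20–29=6531, 30–39=3809, 40+=16446
Total after period 4: 5176 + 8140 + 6531 + 3809 + 16446 = 40102

40102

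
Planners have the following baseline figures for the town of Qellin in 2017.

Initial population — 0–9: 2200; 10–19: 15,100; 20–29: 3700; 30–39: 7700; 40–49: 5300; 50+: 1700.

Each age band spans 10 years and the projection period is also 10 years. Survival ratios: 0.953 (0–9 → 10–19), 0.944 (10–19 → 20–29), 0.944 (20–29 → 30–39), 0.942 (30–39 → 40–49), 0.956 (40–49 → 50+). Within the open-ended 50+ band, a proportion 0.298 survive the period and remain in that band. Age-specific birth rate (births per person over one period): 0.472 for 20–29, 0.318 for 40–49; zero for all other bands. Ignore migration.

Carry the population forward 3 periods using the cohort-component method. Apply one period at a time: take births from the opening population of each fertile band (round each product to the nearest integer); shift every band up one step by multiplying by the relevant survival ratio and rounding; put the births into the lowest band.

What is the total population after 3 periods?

Call the bands 1 to 6, youngest first.
Period 1.
Births: 3700 × 0.472 = 1746  |  5300 × 0.318 = 1685 — total 3431
Band 2: 2200 × 0.953 = 2097
Band 3: 15100 × 0.944 = 14254
Band 4: 3700 × 0.944 = 3493
Band 5: 7700 × 0.942 = 7253
Band 6: 5300 × 0.956 + 1700 × 0.298 = 5067 + 507 = 5574
Population now: 0–9=3431, 10–19=2097, 20–29=14254, 30–39=3493, 40–49=7253, 50+=5574
Period 2.
Births: 14254 × 0.472 = 6728  |  7253 × 0.318 = 2306 — total 9034
Band 2: 3431 × 0.953 = 3270
Band 3: 2097 × 0.944 = 1980
Band 4: 14254 × 0.944 = 13456
Band 5: 3493 × 0.942 = 3290
Band 6: 7253 × 0.956 + 5574 × 0.298 = 6934 + 1661 = 8595
Population now: 0–9=9034, 10–19=3270, 20–29=1980, 30–39=13456, 40–49=3290, 50+=8595
Period 3.
Births: 1980 × 0.472 = 935  |  3290 × 0.318 = 1046 — total 1981
Band 2: 9034 × 0.953 = 8609
Band 3: 3270 × 0.944 = 3087
Band 4: 1980 × 0.944 = 1869
Band 5: 13456 × 0.942 = 12676
Band 6: 3290 × 0.956 + 8595 × 0.298 = 3145 + 2561 = 5706
Population now: 0–9=1981, 10–19=8609, 20–29=3087, 30–39=1869, 40–49=12676, 50+=5706
Total after period 3: 1981 + 8609 + 3087 + 1869 + 12676 + 5706 = 33928

33928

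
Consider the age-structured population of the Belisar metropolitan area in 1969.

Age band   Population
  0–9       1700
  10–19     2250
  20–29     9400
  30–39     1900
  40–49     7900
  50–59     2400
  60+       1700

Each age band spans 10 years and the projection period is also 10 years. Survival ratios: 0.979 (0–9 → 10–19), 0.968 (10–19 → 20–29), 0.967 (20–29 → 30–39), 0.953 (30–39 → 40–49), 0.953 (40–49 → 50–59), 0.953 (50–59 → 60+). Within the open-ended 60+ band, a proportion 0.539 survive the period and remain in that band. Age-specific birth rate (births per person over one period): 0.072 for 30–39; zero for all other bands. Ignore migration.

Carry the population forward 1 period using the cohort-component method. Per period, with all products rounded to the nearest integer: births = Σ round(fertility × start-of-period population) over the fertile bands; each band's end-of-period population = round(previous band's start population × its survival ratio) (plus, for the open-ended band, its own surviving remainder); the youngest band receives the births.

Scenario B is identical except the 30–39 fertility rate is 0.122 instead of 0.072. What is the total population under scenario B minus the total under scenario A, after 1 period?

Let group 1 be 0–9 through group 7 = 60+.
After projecting period 1:
Births: 1900 * 0.072 = 137
Group 2: 1700 * 0.979 = 1664
Group 3: 2250 * 0.968 = 2178
Group 4: 9400 * 0.967 = 9090
Group 5: 1900 * 0.953 = 1811
Group 6: 7900 * 0.953 = 7529
Group 7: 2400 * 0.953 + 1700 * 0.539 = 2287 + 916 = 3203
End of period: [137, 1664, 2178, 9090, 1811, 7529, 3203]
Scenario A total after 1 period: 25612
Scenario B projection —
After projecting period 1:
Births: 1900 * 0.122 = 232
Group 2: 1700 * 0.979 = 1664
Group 3: 2250 * 0.968 = 2178
Group 4: 9400 * 0.967 = 9090
Group 5: 1900 * 0.953 = 1811
Group 6: 7900 * 0.953 = 7529
Group 7: 2400 * 0.953 + 1700 * 0.539 = 2287 + 916 = 3203
End of period: [232, 1664, 2178, 9090, 1811, 7529, 3203]
Scenario B total after 1 period: 25707
Difference B − A = 25707 − 25612 = 95

95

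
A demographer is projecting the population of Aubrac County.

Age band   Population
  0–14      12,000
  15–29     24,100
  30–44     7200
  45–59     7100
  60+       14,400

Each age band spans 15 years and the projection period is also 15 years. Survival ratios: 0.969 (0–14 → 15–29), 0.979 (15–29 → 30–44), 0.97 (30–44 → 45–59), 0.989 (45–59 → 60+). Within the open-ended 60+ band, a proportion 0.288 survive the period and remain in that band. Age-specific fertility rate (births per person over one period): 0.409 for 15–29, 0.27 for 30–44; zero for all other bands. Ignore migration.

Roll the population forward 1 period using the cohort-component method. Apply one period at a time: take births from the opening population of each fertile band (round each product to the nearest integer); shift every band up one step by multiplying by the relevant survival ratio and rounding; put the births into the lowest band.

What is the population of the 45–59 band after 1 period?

6984

Let group 1 be 0–14 through group 5 = 60+.
[period 1]
Births: 24100 * 0.409 = 9857 ; 7200 * 0.27 = 1944 — total 11801
Group 2: 12000 * 0.969 = 11628
Group 3: 24100 * 0.979 = 23594
Group 4: 7200 * 0.97 = 6984
Group 5: 7100 * 0.989 + 14400 * 0.288 = 7022 + 4147 = 11169
End of period: [11801, 11628, 23594, 6984, 11169]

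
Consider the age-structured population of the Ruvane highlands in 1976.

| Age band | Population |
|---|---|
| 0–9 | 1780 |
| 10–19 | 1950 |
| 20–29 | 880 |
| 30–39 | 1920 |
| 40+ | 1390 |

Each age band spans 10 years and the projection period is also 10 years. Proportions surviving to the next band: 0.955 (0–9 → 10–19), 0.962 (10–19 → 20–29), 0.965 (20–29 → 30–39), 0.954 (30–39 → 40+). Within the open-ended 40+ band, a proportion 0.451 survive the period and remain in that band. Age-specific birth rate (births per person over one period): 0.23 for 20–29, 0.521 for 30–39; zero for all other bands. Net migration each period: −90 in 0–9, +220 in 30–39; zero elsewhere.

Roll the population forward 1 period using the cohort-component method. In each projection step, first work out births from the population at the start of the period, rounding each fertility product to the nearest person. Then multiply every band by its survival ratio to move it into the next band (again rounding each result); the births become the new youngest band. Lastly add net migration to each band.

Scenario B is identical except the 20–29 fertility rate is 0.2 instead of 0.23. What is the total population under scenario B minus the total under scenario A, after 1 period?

-26

Numbering the groups 1..5 from youngest to oldest:
— Period 1 —
Births: 880 × 0.23 = 202  |  1920 × 0.521 = 1000 ⇒ total 1202
Group 2: 1780 × 0.955 = 1700
Group 3: 1950 × 0.962 = 1876
Group 4: 880 × 0.965 = 849
Group 5: 1920 × 0.954 + 1390 × 0.451 = 1832 + 627 = 2459
Net migration: Group 1 − 90 → 1112; Group 4 + 220 → 1069
Giving 1112 / 1700 / 1876 / 1069 / 2459.
Scenario A total after 1 period: 8216
Scenario B projection —
— Period 1 —
Births: 880 × 0.2 = 176  |  1920 × 0.521 = 1000 ⇒ total 1176
Group 2: 1780 × 0.955 = 1700
Group 3: 1950 × 0.962 = 1876
Group 4: 880 × 0.965 = 849
Group 5: 1920 × 0.954 + 1390 × 0.451 = 1832 + 627 = 2459
Net migration: Group 1 − 90 → 1086; Group 4 + 220 → 1069
Giving 1086 / 1700 / 1876 / 1069 / 2459.
Scenario B total after 1 period: 8190
Difference B − A = 8190 − 8216 = -26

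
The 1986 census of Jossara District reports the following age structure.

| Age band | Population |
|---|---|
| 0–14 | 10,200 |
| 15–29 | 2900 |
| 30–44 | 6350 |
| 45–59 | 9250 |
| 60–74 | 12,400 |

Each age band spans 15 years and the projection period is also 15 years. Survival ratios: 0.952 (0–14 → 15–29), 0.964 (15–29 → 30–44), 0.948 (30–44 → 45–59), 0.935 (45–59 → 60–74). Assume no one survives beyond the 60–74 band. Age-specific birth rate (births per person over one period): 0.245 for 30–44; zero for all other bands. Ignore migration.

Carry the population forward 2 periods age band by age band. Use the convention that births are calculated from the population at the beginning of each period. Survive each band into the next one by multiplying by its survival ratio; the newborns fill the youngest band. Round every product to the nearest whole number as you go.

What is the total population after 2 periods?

19806

Let band 1 be 0–14 through band 5 = 60–74.
After projecting period 1:
Births: 6350 × 0.245 = 1556
Band 2: 10200 × 0.952 = 9710
Band 3: 2900 × 0.964 = 2796
Band 4: 6350 × 0.948 = 6020
Band 5: 9250 × 0.935 = 8649
Giving 1556 / 9710 / 2796 / 6020 / 8649.
After projecting period 2:
Births: 2796 × 0.245 = 685
Band 2: 1556 × 0.952 = 1481
Band 3: 9710 × 0.964 = 9360
Band 4: 2796 × 0.948 = 2651
Band 5: 6020 × 0.935 = 5629
Giving 685 / 1481 / 9360 / 2651 / 5629.
Total after period 2: 685 + 1481 + 9360 + 2651 + 5629 = 19806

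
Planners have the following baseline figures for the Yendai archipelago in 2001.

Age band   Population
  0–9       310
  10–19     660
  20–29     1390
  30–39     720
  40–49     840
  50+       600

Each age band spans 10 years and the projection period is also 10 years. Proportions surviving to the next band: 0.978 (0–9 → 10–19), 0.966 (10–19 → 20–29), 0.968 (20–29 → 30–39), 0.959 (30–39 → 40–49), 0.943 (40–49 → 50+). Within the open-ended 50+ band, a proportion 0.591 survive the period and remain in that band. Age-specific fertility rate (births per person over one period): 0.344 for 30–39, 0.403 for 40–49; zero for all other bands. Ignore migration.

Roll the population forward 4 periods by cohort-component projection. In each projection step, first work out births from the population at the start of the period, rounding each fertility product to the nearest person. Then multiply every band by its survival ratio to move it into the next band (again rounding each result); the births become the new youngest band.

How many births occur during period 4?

337

Period 1:
Births: 720 * 0.344 = 248, 840 * 0.403 = 339 — total 587
10–19: 310 * 0.978 = 303
20–29: 660 * 0.966 = 638
30–39: 1390 * 0.968 = 1346
40–49: 720 * 0.959 = 690
50+: 840 * 0.943 + 600 * 0.591 = 792 + 355 = 1147
Giving 587 / 303 / 638 / 1346 / 690 / 1147.
Period 2:
Births: 1346 * 0.344 = 463, 690 * 0.403 = 278 — total 741
10–19: 587 * 0.978 = 574
20–29: 303 * 0.966 = 293
30–39: 638 * 0.968 = 618
40–49: 1346 * 0.959 = 1291
50+: 690 * 0.943 + 1147 * 0.591 = 651 + 678 = 1329
Giving 741 / 574 / 293 / 618 / 1291 / 1329.
Period 3:
Births: 618 * 0.344 = 213, 1291 * 0.403 = 520 — total 733
10–19: 741 * 0.978 = 725
20–29: 574 * 0.966 = 554
30–39: 293 * 0.968 = 284
40–49: 618 * 0.959 = 593
50+: 1291 * 0.943 + 1329 * 0.591 = 1217 + 785 = 2002
Giving 733 / 725 / 554 / 284 / 593 / 2002.
Period 4:
Births: 284 * 0.344 = 98, 593 * 0.403 = 239 — total 337
10–19: 733 * 0.978 = 717
20–29: 725 * 0.966 = 700
30–39: 554 * 0.968 = 536
40–49: 284 * 0.959 = 272
50+: 593 * 0.943 + 2002 * 0.591 = 559 + 1183 = 1742
Giving 337 / 717 / 700 / 536 / 272 / 1742.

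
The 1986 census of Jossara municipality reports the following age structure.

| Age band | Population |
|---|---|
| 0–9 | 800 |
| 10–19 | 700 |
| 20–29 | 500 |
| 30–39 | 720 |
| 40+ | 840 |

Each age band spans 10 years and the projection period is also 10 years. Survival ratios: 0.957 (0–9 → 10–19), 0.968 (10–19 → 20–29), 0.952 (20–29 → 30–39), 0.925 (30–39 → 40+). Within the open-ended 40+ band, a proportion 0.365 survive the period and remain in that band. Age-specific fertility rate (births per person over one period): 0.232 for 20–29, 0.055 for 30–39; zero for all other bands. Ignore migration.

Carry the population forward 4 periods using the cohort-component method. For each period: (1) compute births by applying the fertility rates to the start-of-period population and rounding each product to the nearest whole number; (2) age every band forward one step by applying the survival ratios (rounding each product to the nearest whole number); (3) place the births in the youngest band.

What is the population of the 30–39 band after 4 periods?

137

Let group 1 be 0–9 through group 5 = 40+.
Period 1:
Births: 500 × 0.232 = 116  |  720 × 0.055 = 40 ⇒ total 156
Group 2: 800 × 0.957 = 766
Group 3: 700 × 0.968 = 678
Group 4: 500 × 0.952 = 476
Group 5: 720 × 0.925 + 840 × 0.365 = 666 + 307 = 973
End of period: [156, 766, 678, 476, 973]
Period 2:
Births: 678 × 0.232 = 157  |  476 × 0.055 = 26 ⇒ total 183
Group 2: 156 × 0.957 = 149
Group 3: 766 × 0.968 = 741
Group 4: 678 × 0.952 = 645
Group 5: 476 × 0.925 + 973 × 0.365 = 440 + 355 = 795
End of period: [183, 149, 741, 645, 795]
Period 3:
Births: 741 × 0.232 = 172  |  645 × 0.055 = 35 ⇒ total 207
Group 2: 183 × 0.957 = 175
Group 3: 149 × 0.968 = 144
Group 4: 741 × 0.952 = 705
Group 5: 645 × 0.925 + 795 × 0.365 = 597 + 290 = 887
End of period: [207, 175, 144, 705, 887]
Period 4:
Births: 144 × 0.232 = 33  |  705 × 0.055 = 39 ⇒ total 72
Group 2: 207 × 0.957 = 198
Group 3: 175 × 0.968 = 169
Group 4: 144 × 0.952 = 137
Group 5: 705 × 0.925 + 887 × 0.365 = 652 + 324 = 976
End of period: [72, 198, 169, 137, 976]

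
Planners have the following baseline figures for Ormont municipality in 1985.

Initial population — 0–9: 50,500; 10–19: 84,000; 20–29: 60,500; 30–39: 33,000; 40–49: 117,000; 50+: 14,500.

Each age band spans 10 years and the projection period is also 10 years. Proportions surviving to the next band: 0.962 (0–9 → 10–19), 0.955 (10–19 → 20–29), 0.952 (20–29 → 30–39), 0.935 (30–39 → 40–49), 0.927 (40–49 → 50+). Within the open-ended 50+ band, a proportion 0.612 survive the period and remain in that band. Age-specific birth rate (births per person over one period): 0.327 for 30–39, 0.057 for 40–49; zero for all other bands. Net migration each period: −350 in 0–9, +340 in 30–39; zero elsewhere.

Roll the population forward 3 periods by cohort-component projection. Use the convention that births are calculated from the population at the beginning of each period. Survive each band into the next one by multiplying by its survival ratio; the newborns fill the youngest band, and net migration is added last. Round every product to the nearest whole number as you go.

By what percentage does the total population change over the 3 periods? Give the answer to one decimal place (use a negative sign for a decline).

(Groups numbered youngest = 1 to oldest = 6.)
— Period 1 —
Births: 33000 × 0.327 = 10791, 117000 × 0.057 = 6669 — total 17460
Group 2: 50500 × 0.962 = 48581
Group 3: 84000 × 0.955 = 80220
Group 4: 60500 × 0.952 = 57596
Group 5: 33000 × 0.935 = 30855
Group 6: 117000 × 0.927 + 14500 × 0.612 = 108459 + 8874 = 117333
Net migration: Group 1 − 350 → 17110; Group 4 + 340 → 57936
End of period: [17110, 48581, 80220, 57936, 30855, 117333]
— Period 2 —
Births: 57936 × 0.327 = 18945, 30855 × 0.057 = 1759 — total 20704
Group 2: 17110 × 0.962 = 16460
Group 3: 48581 × 0.955 = 46395
Group 4: 80220 × 0.952 = 76369
Group 5: 57936 × 0.935 = 54170
Group 6: 30855 × 0.927 + 117333 × 0.612 = 28603 + 71808 = 100411
Net migration: Group 1 − 350 → 20354; Group 4 + 340 → 76709
End of period: [20354, 16460, 46395, 76709, 54170, 100411]
— Period 3 —
Births: 76709 × 0.327 = 25084, 54170 × 0.057 = 3088 — total 28172
Group 2: 20354 × 0.962 = 19581
Group 3: 16460 × 0.955 = 15719
Group 4: 46395 × 0.952 = 44168
Group 5: 76709 × 0.935 = 71723
Group 6: 54170 × 0.927 + 100411 × 0.612 = 50216 + 61452 = 111668
Net migration: Group 1 − 350 → 27822; Group 4 + 340 → 44508
End of period: [27822, 19581, 15719, 44508, 71723, 111668]
Total: 359500 → 291021; change = -68479; percentage change = -19.0%

-19.0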